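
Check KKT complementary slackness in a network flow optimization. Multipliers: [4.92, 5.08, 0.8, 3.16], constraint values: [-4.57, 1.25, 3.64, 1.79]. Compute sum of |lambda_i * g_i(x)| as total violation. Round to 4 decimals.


KKT complementary slackness check:
lambda_1 * g_1 = 4.92 * -4.57 = -22.4844
lambda_2 * g_2 = 5.08 * 1.25 = 6.35
lambda_3 * g_3 = 0.8 * 3.64 = 2.912
lambda_4 * g_4 = 3.16 * 1.79 = 5.6564
Total violation = 22.4844 + 6.35 + 2.912 + 5.6564 = 37.4028


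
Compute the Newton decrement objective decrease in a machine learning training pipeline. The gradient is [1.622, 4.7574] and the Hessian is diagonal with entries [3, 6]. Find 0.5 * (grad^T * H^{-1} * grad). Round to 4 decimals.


Step 1: H is diagonal, so H^(-1) * g = [0.5407, 0.7929].
Step 2: g^T H^(-1) g = sum_i g_i^2 / H_ii
  = (1.622)^2/3 + (4.7574)^2/6
  = 0.877 + 3.7721 = 4.6491
Step 3: Objective decrease = 0.5 * g^T H^(-1) g = 2.3246


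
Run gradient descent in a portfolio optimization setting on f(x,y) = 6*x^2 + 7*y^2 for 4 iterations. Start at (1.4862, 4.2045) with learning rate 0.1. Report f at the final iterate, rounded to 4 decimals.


Gradient descent on f(x,y) = 6*x^2 + 7*y^2.
Starting point: (1.4862, 4.2045), alpha = 0.1
Step 1: grad_x = 2*6*1.4862 = 17.8344, grad_y = 2*7*4.2045 = 58.863
  x_1 = 1.4862 - 0.1*17.8344 = -0.2972
  y_1 = 4.2045 - 0.1*58.863 = -1.6818
Step 2: grad_x = 2*6*-0.2972 = -3.5669, grad_y = 2*7*-1.6818 = -23.5452
  x_2 = -0.2972 - 0.1*-3.5669 = 0.0594
  y_2 = -1.6818 - 0.1*-23.5452 = 0.6727
Step 3: grad_x = 2*6*0.0594 = 0.7134, grad_y = 2*7*0.6727 = 9.4181
  x_3 = 0.0594 - 0.1*0.7134 = -0.0119
  y_3 = 0.6727 - 0.1*9.4181 = -0.2691
Step 4: grad_x = 2*6*-0.0119 = -0.1427, grad_y = 2*7*-0.2691 = -3.7672
  x_4 = -0.0119 - 0.1*-0.1427 = 0.0024
  y_4 = -0.2691 - 0.1*-3.7672 = 0.1076
f(0.0024, 0.1076) = 6*0.0024^2 + 7*0.1076^2 = 0.0811


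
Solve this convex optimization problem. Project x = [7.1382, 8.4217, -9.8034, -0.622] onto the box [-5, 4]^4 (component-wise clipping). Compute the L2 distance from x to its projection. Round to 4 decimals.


Project each component onto [-5, 4].
clip(7.1382) = 4.0, clip(8.4217) = 4.0, clip(-9.8034) = -5.0, clip(-0.622) = -0.622
Projection = [4.0, 4.0, -5.0, -0.622]
Squared diffs: [9.8483, 19.5514, 23.0727, 0.0]
Distance = sqrt(52.4724) = 7.2438


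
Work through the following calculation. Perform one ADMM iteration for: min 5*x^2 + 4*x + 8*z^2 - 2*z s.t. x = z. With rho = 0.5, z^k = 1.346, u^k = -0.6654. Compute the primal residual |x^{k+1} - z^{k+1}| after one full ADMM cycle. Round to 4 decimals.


ADMM iteration with rho = 0.5, z^k = 1.346, u^k = -0.6654
Step 1: x-update.
Minimize 5*x^2 + 4*x + (0.5/2)*(x - 1.346 - 0.6654)^2
FOC: (2*5 + 0.5)*x = -4 + 0.5*(1.346 + 0.6654)
x^{k+1} = -0.2852
Step 2: z-update.
Minimize 8*z^2 - 2*z + (0.5/2)*(-0.2852 - z - 0.6654)^2
FOC: (2*8 + 0.5)*z = 2 + 0.5*(-0.2852 - 0.6654)
z^{k+1} = 0.0924
Step 3: u-update.
u^{k+1} = -0.6654 - 0.2852 - 0.0924 = -1.043
Step 4: Primal residual = |-0.2852 - 0.0924| = 0.3776


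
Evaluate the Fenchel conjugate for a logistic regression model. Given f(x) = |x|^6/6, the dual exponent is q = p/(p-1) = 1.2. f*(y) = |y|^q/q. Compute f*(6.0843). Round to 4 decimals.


The conjugate exponent q satisfies 1/p + 1/q = 1.
p = 6, so q = 6/(6 - 1) = 1.2
|y|^q = 6.0843^1.2 = 8.7308
f*(6.0843) = 8.7308 / 1.2 = 7.2756


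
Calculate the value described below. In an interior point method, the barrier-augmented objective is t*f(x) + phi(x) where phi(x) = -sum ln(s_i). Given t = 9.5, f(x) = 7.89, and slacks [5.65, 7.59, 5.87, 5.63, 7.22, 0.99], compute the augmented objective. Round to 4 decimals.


Step 1: Compute log-barrier.
ln values: [1.7317, 2.0268, 1.7699, 1.7281, 1.9769, -0.0101]
phi = -(1.7317 + 2.0268 + 1.7699 + 1.7281 + 1.9769 - 0.0101) = -9.2233
Step 2: Compute augmented objective.
t*f(x) = 9.5*7.89 = 74.955
Total = 74.955 - 9.2233 = 65.7317


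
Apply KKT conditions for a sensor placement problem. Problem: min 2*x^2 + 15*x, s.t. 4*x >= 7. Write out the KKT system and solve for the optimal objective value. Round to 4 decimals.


Step 1: Try lambda = 0 (constraint inactive).
x_unc = -15/(2*2) = -3.75
Check: 4*-3.75 = -15.0 < 7 -- violated!
Step 2: Constraint must be active: 4*x = 7
x* = 7/4 = 1.75
lambda = (2*2*1.75 + 15)/4 = 5.5
Step 3: Compute optimal value.
f(x*) = 2*1.75^2 + 15*1.75 = 32.375


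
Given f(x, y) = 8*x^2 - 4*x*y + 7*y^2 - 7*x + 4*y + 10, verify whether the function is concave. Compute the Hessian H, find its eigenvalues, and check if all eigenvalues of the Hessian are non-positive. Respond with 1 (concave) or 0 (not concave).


The Hessian of f(x,y) = 8*x^2 - 4*x*y + 7*y^2 - 7*x + 4*y + 10 is:
H = [[16, -4], [-4, 14]]
Trace = 16 + 14 = 30
Determinant = 16*14 - (-4)^2 = 208
Discriminant = (30)^2 - 4*208 = 68.0
Eigenvalues: lambda_1 = 10.8769, lambda_2 = 19.1231
The function is not concave.

0


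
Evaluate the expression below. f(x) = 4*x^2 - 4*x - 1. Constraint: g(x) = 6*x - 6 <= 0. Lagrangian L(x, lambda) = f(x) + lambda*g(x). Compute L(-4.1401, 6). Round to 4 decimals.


Step 1: Evaluate f(x).
f(-4.1401) = 4*(-4.1401)^2 - 4*(-4.1401) - 1 = 84.1221
Step 2: Evaluate g(x).
g(-4.1401) = 6*-4.1401 - 6 = -30.8406
Step 3: Compute Lagrangian.
L = 84.1221 + 6*-30.8406 = -100.9215


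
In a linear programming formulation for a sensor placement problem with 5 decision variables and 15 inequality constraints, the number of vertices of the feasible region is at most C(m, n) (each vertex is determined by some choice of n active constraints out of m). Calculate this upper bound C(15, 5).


Each vertex corresponds to some choice of n active constraints out of m, so the number of vertices is at most C(m, n) = m! / (n!(m-n)!).
m = 15, n = 5
Numerator: 15 * 14 * 13 * 12 * 11
Denominator: 5! = 120
C(15, 5) = 3003


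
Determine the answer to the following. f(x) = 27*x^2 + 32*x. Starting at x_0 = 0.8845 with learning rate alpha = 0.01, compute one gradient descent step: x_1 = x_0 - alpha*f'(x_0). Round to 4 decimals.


We compute the gradient at x_0 and apply the update.
f'(x) = 54*x + 32
f'(0.8845) = 54*0.8845 + 32 = 79.763
x_1 = 0.8845 - 0.01*79.763 = 0.0869


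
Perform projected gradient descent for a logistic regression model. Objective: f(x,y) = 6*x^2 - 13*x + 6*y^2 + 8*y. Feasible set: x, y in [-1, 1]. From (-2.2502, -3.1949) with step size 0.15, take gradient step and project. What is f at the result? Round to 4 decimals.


Step 1: Compute gradient at (-2.2502, -3.1949).
grad_x = 2*6*-2.2502 - 13 = -40.0024
grad_y = 2*6*-3.1949 + 8 = -30.3388
Step 2: Gradient step.
x_raw = -2.2502 - 0.15*-40.0024 = 3.7502
y_raw = -3.1949 - 0.15*-30.3388 = 1.3559
Step 3: Project onto [-1, 1].
x_proj = clip(3.7502) = 1.0
y_proj = clip(1.3559) = 1.0
Step 4: Evaluate f.
f(1.0, 1.0) = 7.0


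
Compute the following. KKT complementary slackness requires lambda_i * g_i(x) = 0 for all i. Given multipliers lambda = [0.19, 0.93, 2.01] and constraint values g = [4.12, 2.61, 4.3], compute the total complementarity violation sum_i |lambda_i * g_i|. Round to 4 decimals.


KKT complementary slackness check:
lambda_1 * g_1 = 0.19 * 4.12 = 0.7828
lambda_2 * g_2 = 0.93 * 2.61 = 2.4273
lambda_3 * g_3 = 2.01 * 4.3 = 8.643
Total violation = 0.7828 + 2.4273 + 8.643 = 11.8531


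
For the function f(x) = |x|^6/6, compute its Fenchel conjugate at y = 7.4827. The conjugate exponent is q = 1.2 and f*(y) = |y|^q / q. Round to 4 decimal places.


The conjugate exponent q satisfies 1/p + 1/q = 1.
p = 6, so q = 6/(6 - 1) = 1.2
|y|^q = 7.4827^1.2 = 11.191
f*(7.4827) = 11.191 / 1.2 = 9.3259


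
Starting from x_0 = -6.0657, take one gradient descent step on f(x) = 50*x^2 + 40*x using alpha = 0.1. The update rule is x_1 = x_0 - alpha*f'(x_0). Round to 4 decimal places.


We compute the gradient at x_0 and apply the update.
f'(x) = 100*x + 40
f'(-6.0657) = 100*-6.0657 + 40 = -566.57
x_1 = -6.0657 - 0.1*-566.57 = 50.5913


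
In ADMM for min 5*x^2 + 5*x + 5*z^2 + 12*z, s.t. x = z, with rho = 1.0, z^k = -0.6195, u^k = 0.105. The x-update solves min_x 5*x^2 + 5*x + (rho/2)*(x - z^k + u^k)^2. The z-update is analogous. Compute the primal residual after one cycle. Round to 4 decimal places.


ADMM iteration with rho = 1.0, z^k = -0.6195, u^k = 0.105
Step 1: x-update.
Minimize 5*x^2 + 5*x + (1.0/2)*(x + 0.6195 + 0.105)^2
FOC: (2*5 + 1.0)*x = -5 + 1.0*(-0.6195 - 0.105)
x^{k+1} = -0.5204
Step 2: z-update.
Minimize 5*z^2 + 12*z + (1.0/2)*(-0.5204 - z + 0.105)^2
FOC: (2*5 + 1.0)*z = -12 + 1.0*(-0.5204 + 0.105)
z^{k+1} = -1.1287
Step 3: u-update.
u^{k+1} = 0.105 - 0.5204 + 1.1287 = 0.7133
Step 4: Primal residual = |-0.5204 + 1.1287| = 0.6083


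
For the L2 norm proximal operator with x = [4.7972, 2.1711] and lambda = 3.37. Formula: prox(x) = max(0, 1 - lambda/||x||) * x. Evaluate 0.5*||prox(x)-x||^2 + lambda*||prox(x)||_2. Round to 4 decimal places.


Step 1: Compute ||x||.
||x|| = 5.2656
Step 2: Compute scaling factor.
scale = max(0, 1 - 3.37/5.2656) = 0.36
Step 3: prox(x) = [1.727, 0.7816]
||prox(x)|| = 1.8956
Step 4: Proximal objective.
0.5*||prox-x||^2 = 5.6785
lambda*||prox|| = 6.3882
Total = 12.0667


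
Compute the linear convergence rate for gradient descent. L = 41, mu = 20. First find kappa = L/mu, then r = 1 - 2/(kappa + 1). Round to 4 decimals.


Step 1: Compute the condition number.
kappa = L/mu = 41/20 = 2.05
Step 2: Compute the convergence rate.
r = 1 - 2/(kappa + 1) = 1 - 2*mu/(L + mu) = (L - mu)/(L + mu) = 21/61 = 0.3443


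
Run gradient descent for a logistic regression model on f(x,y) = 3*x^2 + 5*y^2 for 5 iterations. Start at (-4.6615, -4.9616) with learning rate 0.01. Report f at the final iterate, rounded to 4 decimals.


Gradient descent on f(x,y) = 3*x^2 + 5*y^2.
Starting point: (-4.6615, -4.9616), alpha = 0.01
Step 1: grad_x = 2*3*-4.6615 = -27.969, grad_y = 2*5*-4.9616 = -49.616
  x_1 = -4.6615 - 0.01*-27.969 = -4.3818
  y_1 = -4.9616 - 0.01*-49.616 = -4.4654
Step 2: grad_x = 2*3*-4.3818 = -26.2909, grad_y = 2*5*-4.4654 = -44.6544
  x_2 = -4.3818 - 0.01*-26.2909 = -4.1189
  y_2 = -4.4654 - 0.01*-44.6544 = -4.0189
Step 3: grad_x = 2*3*-4.1189 = -24.7134, grad_y = 2*5*-4.0189 = -40.189
  x_3 = -4.1189 - 0.01*-24.7134 = -3.8718
  y_3 = -4.0189 - 0.01*-40.189 = -3.617
Step 4: grad_x = 2*3*-3.8718 = -23.2306, grad_y = 2*5*-3.617 = -36.1701
  x_4 = -3.8718 - 0.01*-23.2306 = -3.6395
  y_4 = -3.617 - 0.01*-36.1701 = -3.2553
Step 5: grad_x = 2*3*-3.6395 = -21.8368, grad_y = 2*5*-3.2553 = -32.5531
  x_5 = -3.6395 - 0.01*-21.8368 = -3.4211
  y_5 = -3.2553 - 0.01*-32.5531 = -2.9298
f(-3.4211, -2.9298) = 3*(-3.4211)^2 + 5*(-2.9298)^2 = 78.0296


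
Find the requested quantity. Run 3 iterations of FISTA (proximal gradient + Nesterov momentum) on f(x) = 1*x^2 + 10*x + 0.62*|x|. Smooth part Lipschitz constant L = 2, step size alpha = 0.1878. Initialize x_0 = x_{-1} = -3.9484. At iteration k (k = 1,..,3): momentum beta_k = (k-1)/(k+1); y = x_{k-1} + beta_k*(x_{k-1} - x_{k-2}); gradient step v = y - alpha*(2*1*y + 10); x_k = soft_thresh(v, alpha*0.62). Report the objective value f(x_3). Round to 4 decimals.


FISTA on f(x) = 1*x^2 + 10*x + 0.62*|x|
L = 2, alpha = 0.1878
Iteration 1: beta = 0.0, y = -3.9484 + 0.0*(-3.9484 + 3.9484) = -3.9484
  grad(y) = 2.1032, v = y - alpha*grad = -4.3434
  prox(v) = soft_thresh(-4.3434, 0.1164) = -4.2269
Iteration 2: beta = 0.3333, y = -4.2269 + 0.3333*(-4.2269 + 3.9484) = -4.3198
  grad(y) = 1.3604, v = y - alpha*grad = -4.5753
  prox(v) = soft_thresh(-4.5753, 0.1164) = -4.4588
Iteration 3: beta = 0.5, y = -4.4588 + 0.5*(-4.4588 + 4.2269) = -4.5748
  grad(y) = 0.8504, v = y - alpha*grad = -4.7345
  prox(v) = soft_thresh(-4.7345, 0.1164) = -4.6181
f(x_3) = 1*(-4.6181)^2 + 10*(-4.6181) + 0.62*|-4.6181| = -21.9909


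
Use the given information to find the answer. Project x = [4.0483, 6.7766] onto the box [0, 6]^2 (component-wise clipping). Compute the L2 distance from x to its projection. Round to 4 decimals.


Project each component onto [0, 6].
clip(4.0483) = 4.0483, clip(6.7766) = 6.0
Projection = [4.0483, 6.0]
Squared diffs: [0.0, 0.6031]
Distance = sqrt(0.6031) = 0.7766


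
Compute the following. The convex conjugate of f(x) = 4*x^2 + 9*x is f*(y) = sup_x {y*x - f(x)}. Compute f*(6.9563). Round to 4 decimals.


f*(y) = sup_x {y*x - a*x^2 - b*x} = sup_x {(y-b)*x - a*x^2}
FOC: (y - b) - 2a*x = 0 => x* = (y - b)/(2a)
x* = (6.9563 - 9)/(2*4) = -0.2555
f*(6.9563) = (y-b)^2/(4a) = (6.9563 - 9)^2/(4*4)
= 4.1767/16 = 0.261


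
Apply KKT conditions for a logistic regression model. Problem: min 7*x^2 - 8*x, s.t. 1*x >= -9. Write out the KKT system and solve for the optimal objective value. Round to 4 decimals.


Step 1: Try lambda = 0 (constraint inactive).
Stationarity: 2*7*x - 8 = 0
x* = 8/(2*7) = 4/7 = 0.5714 (rounded; the exact value 4/7 is used below)
Check constraint: 1*0.5714 = 0.5714 >= -9 -- satisfied.
Step 2: Compute optimal value.
f(x*) = 7*(4/7)^2 - 8*(4/7) = -2.2857


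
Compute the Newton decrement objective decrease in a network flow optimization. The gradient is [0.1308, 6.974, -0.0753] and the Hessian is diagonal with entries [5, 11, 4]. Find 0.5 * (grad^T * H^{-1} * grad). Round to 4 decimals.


Step 1: H is diagonal, so H^(-1) * g = [0.0262, 0.634, -0.0188].
Step 2: g^T H^(-1) g = sum_i g_i^2 / H_ii
  = (0.1308)^2/5 + (6.974)^2/11 + (-0.0753)^2/4
  = 0.0034 + 4.4215 + 0.0014 = 4.4264
Step 3: Objective decrease = 0.5 * g^T H^(-1) g = 2.2132


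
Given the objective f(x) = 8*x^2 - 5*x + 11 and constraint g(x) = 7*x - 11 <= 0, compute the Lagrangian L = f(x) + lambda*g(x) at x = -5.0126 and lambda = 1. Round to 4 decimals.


Step 1: Evaluate f(x).
f(-5.0126) = 8*(-5.0126)^2 - 5*(-5.0126) + 11 = 237.0723
Step 2: Evaluate g(x).
g(-5.0126) = 7*-5.0126 - 11 = -46.0882
Step 3: Compute Lagrangian.
L = 237.0723 + 1*-46.0882 = 190.9841


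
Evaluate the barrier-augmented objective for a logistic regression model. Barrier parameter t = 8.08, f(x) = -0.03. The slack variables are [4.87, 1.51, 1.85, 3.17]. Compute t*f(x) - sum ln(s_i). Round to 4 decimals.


Step 1: Compute log-barrier.
ln values: [1.5831, 0.4121, 0.6152, 1.1537]
phi = -(1.5831 + 0.4121 + 0.6152 + 1.1537) = -3.7641
Step 2: Compute augmented objective.
t*f(x) = 8.08*-0.03 = -0.2424
Total = -0.2424 - 3.7641 = -4.0065


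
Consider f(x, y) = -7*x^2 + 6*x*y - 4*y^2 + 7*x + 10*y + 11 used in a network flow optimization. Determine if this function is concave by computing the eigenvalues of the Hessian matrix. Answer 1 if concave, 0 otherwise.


The Hessian of f(x,y) = -7*x^2 + 6*x*y - 4*y^2 + 7*x + 10*y + 11 is:
H = [[-14, 6], [6, -8]]
Trace = -14 - 8 = -22
Determinant = -14*-8 - (6)^2 = 76
Discriminant = (-22)^2 - 4*76 = 180.0
Eigenvalues: lambda_1 = -17.7082, lambda_2 = -4.2918
The function is concave.

1


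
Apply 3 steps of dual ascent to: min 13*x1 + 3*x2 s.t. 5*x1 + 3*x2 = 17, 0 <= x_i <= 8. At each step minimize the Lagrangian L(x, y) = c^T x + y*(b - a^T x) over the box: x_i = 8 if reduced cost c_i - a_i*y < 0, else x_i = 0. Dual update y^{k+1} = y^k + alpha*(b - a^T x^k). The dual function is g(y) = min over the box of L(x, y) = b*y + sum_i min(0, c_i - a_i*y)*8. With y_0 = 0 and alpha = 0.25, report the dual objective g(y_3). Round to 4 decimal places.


Dual ascent for LP: min 13*x1 + 3*x2, 5*x1 + 3*x2 = 17, 0 <= x_i <= 8
Step 1: y^k = 0.0, reduced costs: (13.0, 3.0)
  x^k = (0.0, 0.0), subgradient = b - a^T x = 17.0
  y^{k+1} = 0.0 + 0.25*17.0 = 4.25
Step 2: y^k = 4.25, reduced costs: (-8.25, -9.75)
  x^k = (8.0, 8.0), subgradient = b - a^T x = -47.0
  y^{k+1} = 4.25 + 0.25*-47.0 = -7.5
Step 3: y^k = -7.5, reduced costs: (50.5, 25.5)
  x^k = (0.0, 0.0), subgradient = b - a^T x = 17.0
  y^{k+1} = -7.5 + 0.25*17.0 = -3.25
Dual objective at y_3 = -3.25: reduced costs (29.25, 12.75), box minimizer x = (0.0, 0.0)
g(y_3) = b*y + (c1 - a1*y)*x1 + (c2 - a2*y)*x2 = 17*(-3.25) + 29.25*0.0 + 12.75*0.0 = -55.25 + 0.0 + 0.0 = -55.25


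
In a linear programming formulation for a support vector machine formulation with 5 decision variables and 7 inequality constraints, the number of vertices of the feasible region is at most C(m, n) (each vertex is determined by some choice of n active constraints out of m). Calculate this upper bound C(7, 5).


Each vertex corresponds to some choice of n active constraints out of m, so the number of vertices is at most C(m, n) = m! / (n!(m-n)!).
m = 7, n = 5
Numerator: 7 * 6 * 5 * 4 * 3
Denominator: 5! = 120
C(7, 5) = 21


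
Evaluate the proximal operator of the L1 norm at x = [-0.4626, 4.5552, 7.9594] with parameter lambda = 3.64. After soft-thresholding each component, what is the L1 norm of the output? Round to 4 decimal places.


Soft-thresholding with lambda = 3.64:
prox(-0.4626) = sign(-0.4626)*max(|-0.4626| - 3.64, 0) = 0.0
prox(4.5552) = sign(4.5552)*max(|4.5552| - 3.64, 0) = 0.9152
prox(7.9594) = sign(7.9594)*max(|7.9594| - 3.64, 0) = 4.3194
prox(x) = [0.0, 0.9152, 4.3194]
||prox(x)||_1 = 0.0 + 0.9152 + 4.3194 = 5.2346


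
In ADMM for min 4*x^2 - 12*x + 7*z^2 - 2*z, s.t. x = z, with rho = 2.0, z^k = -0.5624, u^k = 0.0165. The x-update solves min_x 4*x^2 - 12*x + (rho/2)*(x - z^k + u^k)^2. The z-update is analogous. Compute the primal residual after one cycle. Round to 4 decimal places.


ADMM iteration with rho = 2.0, z^k = -0.5624, u^k = 0.0165
Step 1: x-update.
Minimize 4*x^2 - 12*x + (2.0/2)*(x + 0.5624 + 0.0165)^2
FOC: (2*4 + 2.0)*x = 12 + 2.0*(-0.5624 - 0.0165)
x^{k+1} = 1.0842
Step 2: z-update.
Minimize 7*z^2 - 2*z + (2.0/2)*(1.0842 - z + 0.0165)^2
FOC: (2*7 + 2.0)*z = 2 + 2.0*(1.0842 + 0.0165)
z^{k+1} = 0.2626
Step 3: u-update.
u^{k+1} = 0.0165 + 1.0842 - 0.2626 = 0.8381
Step 4: Primal residual = |1.0842 - 0.2626| = 0.8216


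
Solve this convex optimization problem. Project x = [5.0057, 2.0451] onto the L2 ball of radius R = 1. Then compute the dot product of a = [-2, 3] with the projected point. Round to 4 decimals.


Step 1: Compute ||x|| (intermediates to 6 decimals).
||x|| = sqrt(5.0057^2 + 2.0451^2) = 5.407353
Step 2: Project.
Since ||x|| > R, scale = R/||x|| = 1/5.407353 = 0.184933, proj(x) = scale * x
proj(x) = [0.925719, 0.378206]
Step 3: Dot product.
a^T * proj(x) = -2*0.925719 + 3*0.378206 = -0.7168


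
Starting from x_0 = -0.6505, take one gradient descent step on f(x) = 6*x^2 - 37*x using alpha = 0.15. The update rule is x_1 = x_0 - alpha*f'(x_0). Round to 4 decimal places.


We compute the gradient at x_0 and apply the update.
f'(x) = 12*x - 37
f'(-0.6505) = 12*-0.6505 - 37 = -44.806
x_1 = -0.6505 - 0.15*-44.806 = 6.0704


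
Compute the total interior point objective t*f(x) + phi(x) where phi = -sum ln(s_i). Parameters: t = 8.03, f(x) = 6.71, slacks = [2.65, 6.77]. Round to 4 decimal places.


Step 1: Compute log-barrier.
ln values: [0.9746, 1.9125]
phi = -(0.9746 + 1.9125) = -2.8871
Step 2: Compute augmented objective.
t*f(x) = 8.03*6.71 = 53.8813
Total = 53.8813 - 2.8871 = 50.9942


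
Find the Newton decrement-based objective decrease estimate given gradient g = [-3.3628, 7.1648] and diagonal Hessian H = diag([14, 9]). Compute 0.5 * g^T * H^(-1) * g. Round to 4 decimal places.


Step 1: H is diagonal, so H^(-1) * g = [-0.2402, 0.7961].
Step 2: g^T H^(-1) g = sum_i g_i^2 / H_ii
  = (-3.3628)^2/14 + (7.1648)^2/9
  = 0.8077 + 5.7038 = 6.5116
Step 3: Objective decrease = 0.5 * g^T H^(-1) g = 3.2558


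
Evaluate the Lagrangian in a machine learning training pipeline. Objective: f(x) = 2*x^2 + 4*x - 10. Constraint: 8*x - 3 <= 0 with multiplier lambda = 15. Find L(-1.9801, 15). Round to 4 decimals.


Step 1: Evaluate f(x).
f(-1.9801) = 2*(-1.9801)^2 + 4*(-1.9801) - 10 = -10.0788
Step 2: Evaluate g(x).
g(-1.9801) = 8*-1.9801 - 3 = -18.8408
Step 3: Compute Lagrangian.
L = -10.0788 + 15*-18.8408 = -292.6908


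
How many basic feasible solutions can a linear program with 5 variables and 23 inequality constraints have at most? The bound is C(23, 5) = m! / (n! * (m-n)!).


Each vertex corresponds to some choice of n active constraints out of m, so the number of vertices is at most C(m, n) = m! / (n!(m-n)!).
m = 23, n = 5
Numerator: 23 * 22 * 21 * 20 * 19
Denominator: 5! = 120
C(23, 5) = 33649


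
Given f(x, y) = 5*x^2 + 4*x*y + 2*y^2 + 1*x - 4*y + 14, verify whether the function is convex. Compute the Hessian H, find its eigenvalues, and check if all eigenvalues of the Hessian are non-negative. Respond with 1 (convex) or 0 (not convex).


The Hessian of f(x,y) = 5*x^2 + 4*x*y + 2*y^2 + 1*x - 4*y + 14 is:
H = [[10, 4], [4, 4]]
Trace = 10 + 4 = 14
Determinant = 10*4 - (4)^2 = 24
Discriminant = (14)^2 - 4*24 = 100.0
Eigenvalues: lambda_1 = 2.0, lambda_2 = 12.0
The function is convex.

1


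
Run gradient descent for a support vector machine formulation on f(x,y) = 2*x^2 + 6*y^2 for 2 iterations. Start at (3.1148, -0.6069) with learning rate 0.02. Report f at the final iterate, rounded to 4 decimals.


Gradient descent on f(x,y) = 2*x^2 + 6*y^2.
Starting point: (3.1148, -0.6069), alpha = 0.02
Step 1: grad_x = 2*2*3.1148 = 12.4592, grad_y = 2*6*-0.6069 = -7.2828
  x_1 = 3.1148 - 0.02*12.4592 = 2.8656
  y_1 = -0.6069 - 0.02*-7.2828 = -0.4612
Step 2: grad_x = 2*2*2.8656 = 11.4625, grad_y = 2*6*-0.4612 = -5.5349
  x_2 = 2.8656 - 0.02*11.4625 = 2.6364
  y_2 = -0.4612 - 0.02*-5.5349 = -0.3505
f(2.6364, -0.3505) = 2*2.6364^2 + 6*(-0.3505)^2 = 14.6382


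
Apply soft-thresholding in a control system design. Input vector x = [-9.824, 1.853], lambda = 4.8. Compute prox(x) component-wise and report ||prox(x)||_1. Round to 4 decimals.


Soft-thresholding with lambda = 4.8:
prox(-9.824) = sign(-9.824)*max(|-9.824| - 4.8, 0) = -5.024
prox(1.853) = sign(1.853)*max(|1.853| - 4.8, 0) = 0.0
prox(x) = [-5.024, 0.0]
||prox(x)||_1 = 5.024 + 0.0 = 5.024


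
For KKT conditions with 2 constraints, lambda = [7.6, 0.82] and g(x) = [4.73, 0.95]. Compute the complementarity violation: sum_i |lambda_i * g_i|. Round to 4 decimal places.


KKT complementary slackness check:
lambda_1 * g_1 = 7.6 * 4.73 = 35.948
lambda_2 * g_2 = 0.82 * 0.95 = 0.779
Total violation = 35.948 + 0.779 = 36.727


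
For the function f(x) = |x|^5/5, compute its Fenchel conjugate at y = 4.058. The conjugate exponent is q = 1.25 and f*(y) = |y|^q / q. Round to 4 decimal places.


The conjugate exponent q satisfies 1/p + 1/q = 1.
p = 5, so q = 5/(5 - 1) = 1.25
|y|^q = 4.058^1.25 = 5.7596
f*(4.058) = 5.7596 / 1.25 = 4.6077


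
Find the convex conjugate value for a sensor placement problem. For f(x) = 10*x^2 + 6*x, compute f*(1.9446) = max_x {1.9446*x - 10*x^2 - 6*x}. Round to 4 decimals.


f*(y) = sup_x {y*x - a*x^2 - b*x} = sup_x {(y-b)*x - a*x^2}
FOC: (y - b) - 2a*x = 0 => x* = (y - b)/(2a)
x* = (1.9446 - 6)/(2*10) = -0.2028
f*(1.9446) = (y-b)^2/(4a) = (1.9446 - 6)^2/(4*10)
= 16.4463/40 = 0.4112


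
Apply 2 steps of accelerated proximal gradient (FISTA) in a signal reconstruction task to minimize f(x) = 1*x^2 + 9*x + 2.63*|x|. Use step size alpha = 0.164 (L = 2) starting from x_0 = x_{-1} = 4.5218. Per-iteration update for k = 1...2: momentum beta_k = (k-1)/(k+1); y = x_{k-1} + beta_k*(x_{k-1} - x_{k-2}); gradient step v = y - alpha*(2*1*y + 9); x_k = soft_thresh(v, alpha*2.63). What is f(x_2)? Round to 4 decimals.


FISTA on f(x) = 1*x^2 + 9*x + 2.63*|x|
L = 2, alpha = 0.164
Iteration 1: beta = 0.0, y = 4.5218 + 0.0*(4.5218 - 4.5218) = 4.5218
  grad(y) = 18.0436, v = y - alpha*grad = 1.5626
  prox(v) = soft_thresh(1.5626, 0.4313) = 1.1313
Iteration 2: beta = 0.3333, y = 1.1313 + 0.3333*(1.1313 - 4.5218) = 0.0012
  grad(y) = 9.0023, v = y - alpha*grad = -1.4752
  prox(v) = soft_thresh(-1.4752, 0.4313) = -1.0439
f(x_2) = 1*(-1.0439)^2 + 9*(-1.0439) + 2.63*|-1.0439| = -5.5599


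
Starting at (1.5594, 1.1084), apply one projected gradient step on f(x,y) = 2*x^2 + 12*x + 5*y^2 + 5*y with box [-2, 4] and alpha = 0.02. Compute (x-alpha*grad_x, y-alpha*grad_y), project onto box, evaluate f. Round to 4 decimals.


Step 1: Compute gradient at (1.5594, 1.1084).
grad_x = 2*2*1.5594 + 12 = 18.2376
grad_y = 2*5*1.1084 + 5 = 16.084
Step 2: Gradient step.
x_raw = 1.5594 - 0.02*18.2376 = 1.1946
y_raw = 1.1084 - 0.02*16.084 = 0.7867
Step 3: Project onto [-2, 4].
x_proj = clip(1.1946) = 1.1946
y_proj = clip(0.7867) = 0.7867
Step 4: Evaluate f.
f(1.1946, 0.7867) = 24.2184


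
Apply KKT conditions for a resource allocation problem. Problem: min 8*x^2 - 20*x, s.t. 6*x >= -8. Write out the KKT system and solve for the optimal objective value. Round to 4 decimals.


Step 1: Try lambda = 0 (constraint inactive).
Stationarity: 2*8*x - 20 = 0
x* = 20/(2*8) = 1.25
Check constraint: 6*1.25 = 7.5 >= -8 -- satisfied.
Step 2: Compute optimal value.
f(x*) = 8*1.25^2 - 20*1.25 = -12.5


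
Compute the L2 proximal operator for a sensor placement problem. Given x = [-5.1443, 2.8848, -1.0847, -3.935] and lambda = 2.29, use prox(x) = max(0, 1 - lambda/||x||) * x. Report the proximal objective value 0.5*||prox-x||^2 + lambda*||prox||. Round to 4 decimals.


Step 1: Compute ||x||.
||x|| = 7.1726
Step 2: Compute scaling factor.
scale = max(0, 1 - 2.29/7.1726) = 0.6807
Step 3: prox(x) = [-3.5019, 1.9638, -0.7384, -2.6787]
||prox(x)|| = 4.8826
Step 4: Proximal objective.
0.5*||prox-x||^2 = 2.6221
lambda*||prox|| = 11.1812
Total = 13.8033


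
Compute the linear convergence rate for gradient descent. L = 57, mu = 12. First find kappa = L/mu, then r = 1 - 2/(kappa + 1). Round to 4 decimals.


Step 1: Compute the condition number.
kappa = L/mu = 57/12 = 4.75
Step 2: Compute the convergence rate.
r = 1 - 2/(kappa + 1) = 1 - 2*mu/(L + mu) = (L - mu)/(L + mu) = 45/69 = 0.6522


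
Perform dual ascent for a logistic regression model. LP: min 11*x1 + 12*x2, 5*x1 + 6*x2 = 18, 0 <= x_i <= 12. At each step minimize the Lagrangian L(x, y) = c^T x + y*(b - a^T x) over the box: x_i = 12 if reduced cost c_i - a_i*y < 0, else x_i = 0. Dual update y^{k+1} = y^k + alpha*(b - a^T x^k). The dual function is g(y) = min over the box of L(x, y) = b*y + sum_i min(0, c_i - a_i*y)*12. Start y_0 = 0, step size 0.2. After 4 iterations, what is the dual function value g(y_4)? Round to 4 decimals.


Dual ascent for LP: min 11*x1 + 12*x2, 5*x1 + 6*x2 = 18, 0 <= x_i <= 12
Step 1: y^k = 0.0, reduced costs: (11.0, 12.0)
  x^k = (0.0, 0.0), subgradient = b - a^T x = 18.0
  y^{k+1} = 0.0 + 0.2*18.0 = 3.6
Step 2: y^k = 3.6, reduced costs: (-7.0, -9.6)
  x^k = (12.0, 12.0), subgradient = b - a^T x = -114.0
  y^{k+1} = 3.6 + 0.2*-114.0 = -19.2
Step 3: y^k = -19.2, reduced costs: (107.0, 127.2)
  x^k = (0.0, 0.0), subgradient = b - a^T x = 18.0
  y^{k+1} = -19.2 + 0.2*18.0 = -15.6
Step 4: y^k = -15.6, reduced costs: (89.0, 105.6)
  x^k = (0.0, 0.0), subgradient = b - a^T x = 18.0
  y^{k+1} = -15.6 + 0.2*18.0 = -12.0
Dual objective at y_4 = -12.0: reduced costs (71.0, 84.0), box minimizer x = (0.0, 0.0)
g(y_4) = b*y + (c1 - a1*y)*x1 + (c2 - a2*y)*x2 = 18*(-12.0) + 71.0*0.0 + 84.0*0.0 = -216.0 + 0.0 + 0.0 = -216.0


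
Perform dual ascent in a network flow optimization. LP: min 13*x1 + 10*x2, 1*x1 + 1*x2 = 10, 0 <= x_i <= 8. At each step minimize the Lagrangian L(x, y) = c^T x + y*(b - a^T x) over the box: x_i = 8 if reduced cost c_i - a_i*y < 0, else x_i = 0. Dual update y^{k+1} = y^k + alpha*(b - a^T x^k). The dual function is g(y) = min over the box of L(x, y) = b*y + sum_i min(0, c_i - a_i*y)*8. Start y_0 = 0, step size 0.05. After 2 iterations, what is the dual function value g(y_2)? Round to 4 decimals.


Dual ascent for LP: min 13*x1 + 10*x2, 1*x1 + 1*x2 = 10, 0 <= x_i <= 8
Step 1: y^k = 0.0, reduced costs: (13.0, 10.0)
  x^k = (0.0, 0.0), subgradient = b - a^T x = 10.0
  y^{k+1} = 0.0 + 0.05*10.0 = 0.5
Step 2: y^k = 0.5, reduced costs: (12.5, 9.5)
  x^k = (0.0, 0.0), subgradient = b - a^T x = 10.0
  y^{k+1} = 0.5 + 0.05*10.0 = 1.0
Dual objective at y_2 = 1.0: reduced costs (12.0, 9.0), box minimizer x = (0.0, 0.0)
g(y_2) = b*y + (c1 - a1*y)*x1 + (c2 - a2*y)*x2 = 10*1.0 + 12.0*0.0 + 9.0*0.0 = 10.0 + 0.0 + 0.0 = 10.0


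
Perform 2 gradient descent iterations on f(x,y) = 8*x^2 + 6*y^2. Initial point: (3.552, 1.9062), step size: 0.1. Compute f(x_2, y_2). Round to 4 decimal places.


Gradient descent on f(x,y) = 8*x^2 + 6*y^2.
Starting point: (3.552, 1.9062), alpha = 0.1
Step 1: grad_x = 2*8*3.552 = 56.832, grad_y = 2*6*1.9062 = 22.8744
  x_1 = 3.552 - 0.1*56.832 = -2.1312
  y_1 = 1.9062 - 0.1*22.8744 = -0.3812
Step 2: grad_x = 2*8*-2.1312 = -34.0992, grad_y = 2*6*-0.3812 = -4.5749
  x_2 = -2.1312 - 0.1*-34.0992 = 1.2787
  y_2 = -0.3812 - 0.1*-4.5749 = 0.0762
f(1.2787, 0.0762) = 8*1.2787^2 + 6*0.0762^2 = 13.1159


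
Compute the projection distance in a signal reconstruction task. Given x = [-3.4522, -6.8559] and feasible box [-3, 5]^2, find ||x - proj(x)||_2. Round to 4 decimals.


Project each component onto [-3, 5].
clip(-3.4522) = -3.0, clip(-6.8559) = -3.0
Projection = [-3.0, -3.0]
Squared diffs: [0.2045, 14.868]
Distance = sqrt(15.0725) = 3.8823


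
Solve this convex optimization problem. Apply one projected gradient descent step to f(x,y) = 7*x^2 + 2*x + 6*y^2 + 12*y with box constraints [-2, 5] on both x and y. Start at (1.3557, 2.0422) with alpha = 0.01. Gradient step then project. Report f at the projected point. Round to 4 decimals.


Step 1: Compute gradient at (1.3557, 2.0422).
grad_x = 2*7*1.3557 + 2 = 20.9798
grad_y = 2*6*2.0422 + 12 = 36.5064
Step 2: Gradient step.
x_raw = 1.3557 - 0.01*20.9798 = 1.1459
y_raw = 2.0422 - 0.01*36.5064 = 1.6771
Step 3: Project onto [-2, 5].
x_proj = clip(1.1459) = 1.1459
y_proj = clip(1.6771) = 1.6771
Step 4: Evaluate f.
f(1.1459, 1.6771) = 48.4858


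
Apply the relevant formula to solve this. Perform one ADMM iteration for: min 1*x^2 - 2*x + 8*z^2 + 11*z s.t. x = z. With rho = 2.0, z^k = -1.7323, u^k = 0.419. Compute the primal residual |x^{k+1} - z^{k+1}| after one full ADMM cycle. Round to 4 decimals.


ADMM iteration with rho = 2.0, z^k = -1.7323, u^k = 0.419
Step 1: x-update.
Minimize 1*x^2 - 2*x + (2.0/2)*(x + 1.7323 + 0.419)^2
FOC: (2*1 + 2.0)*x = 2 + 2.0*(-1.7323 - 0.419)
x^{k+1} = -0.5757
Step 2: z-update.
Minimize 8*z^2 + 11*z + (2.0/2)*(-0.5757 - z + 0.419)^2
FOC: (2*8 + 2.0)*z = -11 + 2.0*(-0.5757 + 0.419)
z^{k+1} = -0.6285
Step 3: u-update.
u^{k+1} = 0.419 - 0.5757 + 0.6285 = 0.4719
Step 4: Primal residual = |-0.5757 + 0.6285| = 0.0529


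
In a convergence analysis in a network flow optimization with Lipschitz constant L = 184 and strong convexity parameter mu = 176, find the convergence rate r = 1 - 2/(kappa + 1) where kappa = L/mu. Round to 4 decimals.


Step 1: Compute the condition number.
kappa = L/mu = 184/176 = 1.0455
Step 2: Compute the convergence rate.
r = 1 - 2/(kappa + 1) = 1 - 2*mu/(L + mu) = (L - mu)/(L + mu) = 8/360 = 0.0222


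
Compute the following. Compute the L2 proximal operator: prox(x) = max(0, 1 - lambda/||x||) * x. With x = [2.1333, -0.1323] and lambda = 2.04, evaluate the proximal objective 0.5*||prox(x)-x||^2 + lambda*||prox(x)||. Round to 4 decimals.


Step 1: Compute ||x||.
||x|| = 2.1374
Step 2: Compute scaling factor.
scale = max(0, 1 - 2.04/2.1374) = 0.0456
Step 3: prox(x) = [0.0972, -0.006]
||prox(x)|| = 0.0974
Step 4: Proximal objective.
0.5*||prox-x||^2 = 2.0808
lambda*||prox|| = 0.1987
Total = 2.2795


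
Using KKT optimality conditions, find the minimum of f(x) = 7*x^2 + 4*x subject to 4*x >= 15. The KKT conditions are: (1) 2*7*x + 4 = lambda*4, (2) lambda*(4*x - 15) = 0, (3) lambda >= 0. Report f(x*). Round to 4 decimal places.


Step 1: Try lambda = 0 (constraint inactive).
x_unc = -4/(2*7) = -0.2857
Check: 4*-0.2857 = -1.1428 < 15 -- violated!
Step 2: Constraint must be active: 4*x = 15
x* = 15/4 = 3.75
lambda = (2*7*3.75 + 4)/4 = 14.125
Step 3: Compute optimal value.
f(x*) = 7*3.75^2 + 4*3.75 = 113.4375


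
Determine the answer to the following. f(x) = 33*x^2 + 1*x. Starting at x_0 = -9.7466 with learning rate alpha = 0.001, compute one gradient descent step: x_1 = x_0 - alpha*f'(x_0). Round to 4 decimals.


We compute the gradient at x_0 and apply the update.
f'(x) = 66*x + 1
f'(-9.7466) = 66*-9.7466 + 1 = -642.2756
x_1 = -9.7466 - 0.001*-642.2756 = -9.1043


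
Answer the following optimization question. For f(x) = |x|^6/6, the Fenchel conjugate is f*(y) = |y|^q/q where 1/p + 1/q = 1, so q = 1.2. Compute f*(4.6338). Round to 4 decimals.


The conjugate exponent q satisfies 1/p + 1/q = 1.
p = 6, so q = 6/(6 - 1) = 1.2
|y|^q = 4.6338^1.2 = 6.2969
f*(4.6338) = 6.2969 / 1.2 = 5.2474


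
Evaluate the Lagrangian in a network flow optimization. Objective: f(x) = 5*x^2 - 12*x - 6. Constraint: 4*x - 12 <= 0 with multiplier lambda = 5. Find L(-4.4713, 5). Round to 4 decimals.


Step 1: Evaluate f(x).
f(-4.4713) = 5*(-4.4713)^2 - 12*(-4.4713) - 6 = 147.6182
Step 2: Evaluate g(x).
g(-4.4713) = 4*-4.4713 - 12 = -29.8852
Step 3: Compute Lagrangian.
L = 147.6182 + 5*-29.8852 = -1.8078


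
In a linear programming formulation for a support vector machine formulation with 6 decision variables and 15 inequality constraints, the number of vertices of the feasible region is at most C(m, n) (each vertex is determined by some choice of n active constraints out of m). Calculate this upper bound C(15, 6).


Each vertex corresponds to some choice of n active constraints out of m, so the number of vertices is at most C(m, n) = m! / (n!(m-n)!).
m = 15, n = 6
Numerator: 15 * 14 * 13 * 12 * 11 * 10
Denominator: 6! = 720
C(15, 6) = 5005


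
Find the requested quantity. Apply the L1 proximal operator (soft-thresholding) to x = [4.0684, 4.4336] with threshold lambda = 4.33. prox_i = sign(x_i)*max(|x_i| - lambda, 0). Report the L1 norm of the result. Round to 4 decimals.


Soft-thresholding with lambda = 4.33:
prox(4.0684) = sign(4.0684)*max(|4.0684| - 4.33, 0) = 0.0
prox(4.4336) = sign(4.4336)*max(|4.4336| - 4.33, 0) = 0.1036
prox(x) = [0.0, 0.1036]
||prox(x)||_1 = 0.0 + 0.1036 = 0.1036


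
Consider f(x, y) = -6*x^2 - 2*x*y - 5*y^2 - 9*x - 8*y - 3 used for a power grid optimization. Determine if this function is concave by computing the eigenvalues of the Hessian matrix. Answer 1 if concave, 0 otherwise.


The Hessian of f(x,y) = -6*x^2 - 2*x*y - 5*y^2 - 9*x - 8*y - 3 is:
H = [[-12, -2], [-2, -10]]
Trace = -12 - 10 = -22
Determinant = -12*-10 - (-2)^2 = 116
Discriminant = (-22)^2 - 4*116 = 20.0
Eigenvalues: lambda_1 = -13.2361, lambda_2 = -8.7639
The function is concave.

1


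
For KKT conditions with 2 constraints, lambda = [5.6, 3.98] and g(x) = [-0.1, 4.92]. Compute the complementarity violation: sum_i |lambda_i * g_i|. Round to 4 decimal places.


KKT complementary slackness check:
lambda_1 * g_1 = 5.6 * -0.1 = -0.56
lambda_2 * g_2 = 3.98 * 4.92 = 19.5816
Total violation = 0.56 + 19.5816 = 20.1416


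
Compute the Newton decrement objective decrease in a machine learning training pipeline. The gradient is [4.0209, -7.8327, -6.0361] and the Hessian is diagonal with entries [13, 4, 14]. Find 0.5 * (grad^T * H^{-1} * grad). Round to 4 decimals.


Step 1: H is diagonal, so H^(-1) * g = [0.3093, -1.9582, -0.4312].
Step 2: g^T H^(-1) g = sum_i g_i^2 / H_ii
  = (4.0209)^2/13 + (-7.8327)^2/4 + (-6.0361)^2/14
  = 1.2437 + 15.3378 + 2.6025 = 19.1839
Step 3: Objective decrease = 0.5 * g^T H^(-1) g = 9.592


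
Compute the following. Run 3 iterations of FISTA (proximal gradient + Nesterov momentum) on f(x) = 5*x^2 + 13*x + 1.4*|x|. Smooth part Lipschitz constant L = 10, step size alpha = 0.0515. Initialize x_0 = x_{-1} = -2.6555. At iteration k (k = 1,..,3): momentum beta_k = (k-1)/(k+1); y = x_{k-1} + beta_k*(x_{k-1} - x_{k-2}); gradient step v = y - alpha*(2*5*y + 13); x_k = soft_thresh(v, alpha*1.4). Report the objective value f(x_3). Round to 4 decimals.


FISTA on f(x) = 5*x^2 + 13*x + 1.4*|x|
L = 10, alpha = 0.0515
Iteration 1: beta = 0.0, y = -2.6555 + 0.0*(-2.6555 + 2.6555) = -2.6555
  grad(y) = -13.555, v = y - alpha*grad = -1.9574
  prox(v) = soft_thresh(-1.9574, 0.0721) = -1.8853
Iteration 2: beta = 0.3333, y = -1.8853 + 0.3333*(-1.8853 + 2.6555) = -1.6286
  grad(y) = -3.2859, v = y - alpha*grad = -1.4594
  prox(v) = soft_thresh(-1.4594, 0.0721) = -1.3873
Iteration 3: beta = 0.5, y = -1.3873 + 0.5*(-1.3873 + 1.8853) = -1.1382
  grad(y) = 1.6176, v = y - alpha*grad = -1.2215
  prox(v) = soft_thresh(-1.2215, 0.0721) = -1.1494
f(x_3) = 5*(-1.1494)^2 + 13*(-1.1494) + 1.4*|-1.1494| = -6.7274


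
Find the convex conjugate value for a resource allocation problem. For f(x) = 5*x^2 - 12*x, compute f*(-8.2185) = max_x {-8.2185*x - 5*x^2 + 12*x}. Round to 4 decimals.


f*(y) = sup_x {y*x - a*x^2 - b*x} = sup_x {(y-b)*x - a*x^2}
FOC: (y - b) - 2a*x = 0 => x* = (y - b)/(2a)
x* = (-8.2185 + 12)/(2*5) = 0.3782
f*(-8.2185) = (y-b)^2/(4a) = (-8.2185 + 12)^2/(4*5)
= 14.2997/20 = 0.715


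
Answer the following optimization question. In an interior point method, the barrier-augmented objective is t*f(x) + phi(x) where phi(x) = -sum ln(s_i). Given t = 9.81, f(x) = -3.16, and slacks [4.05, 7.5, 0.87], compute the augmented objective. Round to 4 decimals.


Step 1: Compute log-barrier.
ln values: [1.3987, 2.0149, -0.1393]
phi = -(1.3987 + 2.0149 - 0.1393) = -3.2744
Step 2: Compute augmented objective.
t*f(x) = 9.81*-3.16 = -30.9996
Total = -30.9996 - 3.2744 = -34.274


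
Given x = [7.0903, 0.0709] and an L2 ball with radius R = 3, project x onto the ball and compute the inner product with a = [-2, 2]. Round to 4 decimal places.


Step 1: Compute ||x|| (intermediates to 6 decimals).
||x|| = sqrt(7.0903^2 + 0.0709^2) = 7.090654
Step 2: Project.
Since ||x|| > R, scale = R/||x|| = 3/7.090654 = 0.423092, proj(x) = scale * x
proj(x) = [2.999849, 0.029997]
Step 3: Dot product.
a^T * proj(x) = -2*2.999849 + 2*0.029997 = -5.9397


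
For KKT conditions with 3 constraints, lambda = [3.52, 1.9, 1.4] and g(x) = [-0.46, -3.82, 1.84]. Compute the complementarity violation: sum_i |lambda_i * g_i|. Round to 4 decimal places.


KKT complementary slackness check:
lambda_1 * g_1 = 3.52 * -0.46 = -1.6192
lambda_2 * g_2 = 1.9 * -3.82 = -7.258
lambda_3 * g_3 = 1.4 * 1.84 = 2.576
Total violation = 1.6192 + 7.258 + 2.576 = 11.4532


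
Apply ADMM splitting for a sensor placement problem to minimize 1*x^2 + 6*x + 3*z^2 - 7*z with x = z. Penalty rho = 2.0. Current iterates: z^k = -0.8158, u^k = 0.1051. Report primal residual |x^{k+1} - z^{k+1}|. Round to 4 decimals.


ADMM iteration with rho = 2.0, z^k = -0.8158, u^k = 0.1051
Step 1: x-update.
Minimize 1*x^2 + 6*x + (2.0/2)*(x + 0.8158 + 0.1051)^2
FOC: (2*1 + 2.0)*x = -6 + 2.0*(-0.8158 - 0.1051)
x^{k+1} = -1.9605
Step 2: z-update.
Minimize 3*z^2 - 7*z + (2.0/2)*(-1.9605 - z + 0.1051)^2
FOC: (2*3 + 2.0)*z = 7 + 2.0*(-1.9605 + 0.1051)
z^{k+1} = 0.4112
Step 3: u-update.
u^{k+1} = 0.1051 - 1.9605 - 0.4112 = -2.2665
Step 4: Primal residual = |-1.9605 - 0.4112| = 2.3716


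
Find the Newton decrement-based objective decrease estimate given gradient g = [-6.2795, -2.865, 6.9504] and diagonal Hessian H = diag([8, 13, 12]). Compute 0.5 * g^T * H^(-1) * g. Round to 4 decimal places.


Step 1: H is diagonal, so H^(-1) * g = [-0.7849, -0.2204, 0.5792].
Step 2: g^T H^(-1) g = sum_i g_i^2 / H_ii
  = (-6.2795)^2/8 + (-2.865)^2/13 + (6.9504)^2/12
  = 4.929 + 0.6314 + 4.0257 = 9.5861
Step 3: Objective decrease = 0.5 * g^T H^(-1) g = 4.793


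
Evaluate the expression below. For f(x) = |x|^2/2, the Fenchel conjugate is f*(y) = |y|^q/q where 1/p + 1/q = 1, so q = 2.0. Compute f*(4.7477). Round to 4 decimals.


The conjugate exponent q satisfies 1/p + 1/q = 1.
p = 2, so q = 2/(2 - 1) = 2.0
|y|^q = 4.7477^2.0 = 22.5407
f*(4.7477) = 22.5407 / 2.0 = 11.2703


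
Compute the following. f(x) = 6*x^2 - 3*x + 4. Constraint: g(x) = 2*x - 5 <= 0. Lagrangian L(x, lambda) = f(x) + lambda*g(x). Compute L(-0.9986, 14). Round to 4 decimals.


Step 1: Evaluate f(x).
f(-0.9986) = 6*(-0.9986)^2 - 3*(-0.9986) + 4 = 12.979
Step 2: Evaluate g(x).
g(-0.9986) = 2*-0.9986 - 5 = -6.9972
Step 3: Compute Lagrangian.
L = 12.979 + 14*-6.9972 = -84.9818


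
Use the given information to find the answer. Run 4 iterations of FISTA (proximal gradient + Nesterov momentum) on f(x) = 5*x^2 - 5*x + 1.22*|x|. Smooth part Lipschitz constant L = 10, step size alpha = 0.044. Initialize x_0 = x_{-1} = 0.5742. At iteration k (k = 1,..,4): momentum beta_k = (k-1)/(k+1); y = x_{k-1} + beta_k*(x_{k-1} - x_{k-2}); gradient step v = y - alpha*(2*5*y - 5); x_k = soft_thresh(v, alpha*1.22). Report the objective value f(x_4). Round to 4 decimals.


FISTA on f(x) = 5*x^2 - 5*x + 1.22*|x|
L = 10, alpha = 0.044
Iteration 1: beta = 0.0, y = 0.5742 + 0.0*(0.5742 - 0.5742) = 0.5742
  grad(y) = 0.742, v = y - alpha*grad = 0.5416
  prox(v) = soft_thresh(0.5416, 0.0537) = 0.4879
Iteration 2: beta = 0.3333, y = 0.4879 + 0.3333*(0.4879 - 0.5742) = 0.4591
  grad(y) = -0.409, v = y - alpha*grad = 0.4771
  prox(v) = soft_thresh(0.4771, 0.0537) = 0.4234
Iteration 3: beta = 0.5, y = 0.4234 + 0.5*(0.4234 - 0.4879) = 0.3912
  grad(y) = -1.0882, v = y - alpha*grad = 0.4391
  prox(v) = soft_thresh(0.4391, 0.0537) = 0.3854
Iteration 4: beta = 0.6, y = 0.3854 + 0.6*(0.3854 - 0.4234) = 0.3626
  grad(y) = -1.3743, v = y - alpha*grad = 0.423
  prox(v) = soft_thresh(0.423, 0.0537) = 0.3694
f(x_4) = 5*0.3694^2 - 5*0.3694 + 1.22*|0.3694| = -0.714
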